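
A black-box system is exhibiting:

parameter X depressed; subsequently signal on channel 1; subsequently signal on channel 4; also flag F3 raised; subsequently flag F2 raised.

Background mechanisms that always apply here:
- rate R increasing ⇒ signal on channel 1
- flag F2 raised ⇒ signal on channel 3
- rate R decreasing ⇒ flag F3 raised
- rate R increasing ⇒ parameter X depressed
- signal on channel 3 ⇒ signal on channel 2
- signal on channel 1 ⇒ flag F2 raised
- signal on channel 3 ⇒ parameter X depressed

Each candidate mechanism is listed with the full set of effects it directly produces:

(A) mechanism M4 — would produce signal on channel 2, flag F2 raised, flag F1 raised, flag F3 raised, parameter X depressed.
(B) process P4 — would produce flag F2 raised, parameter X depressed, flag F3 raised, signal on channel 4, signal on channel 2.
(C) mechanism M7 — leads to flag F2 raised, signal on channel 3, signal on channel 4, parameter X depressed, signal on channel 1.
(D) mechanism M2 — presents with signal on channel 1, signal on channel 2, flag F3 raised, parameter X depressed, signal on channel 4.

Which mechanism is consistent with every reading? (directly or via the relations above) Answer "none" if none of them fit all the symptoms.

Checking each candidate against the observations:
(A) mechanism M4 — parameter X depressed ✓; signal on channel 1 ✗; signal on channel 4 ✗; flag F3 raised ✓; flag F2 raised ✓
(B) process P4 — parameter X depressed ✓; signal on channel 1 ✗; signal on channel 4 ✓; flag F3 raised ✓; flag F2 raised ✓
(C) mechanism M7 — does not account for flag F3 raised
(D) mechanism M2 — accounts for every observation (flag F2 raised through signal on channel 1 → flag F2 raised)
Only (D) is consistent with every observation.

D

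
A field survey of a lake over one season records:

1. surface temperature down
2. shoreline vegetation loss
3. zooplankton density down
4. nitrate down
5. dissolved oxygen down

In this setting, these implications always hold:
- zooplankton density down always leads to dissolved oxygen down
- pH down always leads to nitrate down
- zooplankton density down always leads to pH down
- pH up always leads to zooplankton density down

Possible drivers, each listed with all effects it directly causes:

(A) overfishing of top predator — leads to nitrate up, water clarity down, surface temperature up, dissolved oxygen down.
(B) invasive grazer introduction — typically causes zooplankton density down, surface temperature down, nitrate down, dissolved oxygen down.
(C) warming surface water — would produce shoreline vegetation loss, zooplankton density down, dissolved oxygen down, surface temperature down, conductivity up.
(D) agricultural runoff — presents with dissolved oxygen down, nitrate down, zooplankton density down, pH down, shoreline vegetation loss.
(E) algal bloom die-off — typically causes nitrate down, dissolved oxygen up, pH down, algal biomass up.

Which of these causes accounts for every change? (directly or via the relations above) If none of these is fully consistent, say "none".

C

Per-candidate check:
(A) overfishing of top predator — fails on surface temperature down, shoreline vegetation loss, zooplankton density down, nitrate down (predicts surface temperature up, not surface temperature down; predicts nitrate up, not nitrate down)
(B) invasive grazer introduction — does not account for shoreline vegetation loss
(C) warming surface water — accounts for every observation (nitrate down via zooplankton density down → pH down → nitrate down)
(D) agricultural runoff — does not account for surface temperature down
(E) algal bloom die-off — surface temperature down -; shoreline vegetation loss -; zooplankton density down -; nitrate down +; dissolved oxygen down -
(C) is the only candidate with no mismatches.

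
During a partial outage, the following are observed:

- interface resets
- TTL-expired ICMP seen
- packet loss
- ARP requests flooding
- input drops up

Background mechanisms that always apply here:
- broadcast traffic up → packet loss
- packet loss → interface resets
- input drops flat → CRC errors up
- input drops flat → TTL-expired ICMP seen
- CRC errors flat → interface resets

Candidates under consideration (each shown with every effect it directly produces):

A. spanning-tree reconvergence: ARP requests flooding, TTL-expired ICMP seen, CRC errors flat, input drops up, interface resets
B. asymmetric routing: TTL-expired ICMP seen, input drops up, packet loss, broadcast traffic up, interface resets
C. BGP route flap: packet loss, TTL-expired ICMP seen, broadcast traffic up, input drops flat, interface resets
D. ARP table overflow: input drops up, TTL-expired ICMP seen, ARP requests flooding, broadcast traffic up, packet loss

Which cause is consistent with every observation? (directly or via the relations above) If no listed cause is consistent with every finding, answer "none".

Per-candidate check:
(A) spanning-tree reconvergence — interface resets yes; TTL-expired ICMP seen yes; packet loss NO; ARP requests flooding yes; input drops up yes
(B) asymmetric routing — interface resets yes; TTL-expired ICMP seen yes; packet loss yes; ARP requests flooding NO; input drops up yes
(C) BGP route flap — interface resets yes; TTL-expired ICMP seen yes; packet loss yes; ARP requests flooding NO; input drops up NO
(D) ARP table overflow — accounts for every observation (interface resets by packet loss → interface resets)
Only (D) is consistent with every observation.

D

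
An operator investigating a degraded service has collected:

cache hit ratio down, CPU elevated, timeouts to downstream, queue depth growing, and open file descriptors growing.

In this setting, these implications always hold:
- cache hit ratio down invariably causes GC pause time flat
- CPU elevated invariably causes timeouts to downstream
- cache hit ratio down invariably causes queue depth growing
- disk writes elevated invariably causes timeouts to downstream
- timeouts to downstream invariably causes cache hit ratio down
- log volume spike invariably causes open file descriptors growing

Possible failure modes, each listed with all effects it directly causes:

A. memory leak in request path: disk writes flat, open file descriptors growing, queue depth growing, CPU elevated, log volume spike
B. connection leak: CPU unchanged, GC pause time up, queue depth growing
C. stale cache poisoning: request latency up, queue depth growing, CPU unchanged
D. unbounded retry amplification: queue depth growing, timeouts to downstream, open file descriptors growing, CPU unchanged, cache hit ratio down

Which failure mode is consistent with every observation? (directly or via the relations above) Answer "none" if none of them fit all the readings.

Per-candidate check:
(A) memory leak in request path — cache hit ratio down + (via CPU elevated → timeouts to downstream → cache hit ratio down); CPU elevated +; timeouts to downstream + (via CPU elevated → timeouts to downstream); queue depth growing +; open file descriptors growing +
(B) connection leak — fails on cache hit ratio down, CPU elevated, timeouts to downstream, open file descriptors growing (predicts CPU unchanged, not CPU elevated)
(C) stale cache poisoning — fails on cache hit ratio down, CPU elevated, timeouts to downstream, open file descriptors growing (predicts CPU unchanged, not CPU elevated)
(D) unbounded retry amplification — fails on CPU elevated (predicts CPU unchanged, not CPU elevated)
(A) is the only candidate with no mismatches.

A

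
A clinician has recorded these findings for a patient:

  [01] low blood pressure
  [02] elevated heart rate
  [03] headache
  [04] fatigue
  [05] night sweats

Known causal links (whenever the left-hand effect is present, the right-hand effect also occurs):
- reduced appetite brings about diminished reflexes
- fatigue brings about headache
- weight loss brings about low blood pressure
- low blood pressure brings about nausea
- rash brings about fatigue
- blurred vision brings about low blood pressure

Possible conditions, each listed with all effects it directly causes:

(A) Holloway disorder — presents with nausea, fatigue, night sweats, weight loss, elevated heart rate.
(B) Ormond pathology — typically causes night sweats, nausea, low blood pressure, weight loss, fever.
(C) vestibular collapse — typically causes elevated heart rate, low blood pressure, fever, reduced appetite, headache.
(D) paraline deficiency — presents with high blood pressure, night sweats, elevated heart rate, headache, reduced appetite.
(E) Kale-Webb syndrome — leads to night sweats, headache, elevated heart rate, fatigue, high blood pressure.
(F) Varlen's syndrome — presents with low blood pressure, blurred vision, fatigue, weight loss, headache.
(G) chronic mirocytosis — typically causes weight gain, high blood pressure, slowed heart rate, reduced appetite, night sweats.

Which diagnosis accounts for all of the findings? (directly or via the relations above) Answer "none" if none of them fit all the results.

A

Per-candidate check:
(A) Holloway disorder — low blood pressure match (via weight loss → low blood pressure); elevated heart rate match; headache match (via fatigue → headache); fatigue match; night sweats match
(B) Ormond pathology — low blood pressure match; elevated heart rate miss; headache miss; fatigue miss; night sweats match
(C) vestibular collapse — does not account for fatigue, night sweats
(D) paraline deficiency — fails on low blood pressure, fatigue (predicts high blood pressure, not low blood pressure)
(E) Kale-Webb syndrome — low blood pressure miss; elevated heart rate match; headache match; fatigue match; night sweats match
(F) Varlen's syndrome — low blood pressure match; elevated heart rate miss; headache match; fatigue match; night sweats miss
(G) chronic mirocytosis — fails on low blood pressure, elevated heart rate, headache, fatigue (predicts high blood pressure, not low blood pressure; predicts slowed heart rate, not elevated heart rate)
(A) alone accounts for all the evidence.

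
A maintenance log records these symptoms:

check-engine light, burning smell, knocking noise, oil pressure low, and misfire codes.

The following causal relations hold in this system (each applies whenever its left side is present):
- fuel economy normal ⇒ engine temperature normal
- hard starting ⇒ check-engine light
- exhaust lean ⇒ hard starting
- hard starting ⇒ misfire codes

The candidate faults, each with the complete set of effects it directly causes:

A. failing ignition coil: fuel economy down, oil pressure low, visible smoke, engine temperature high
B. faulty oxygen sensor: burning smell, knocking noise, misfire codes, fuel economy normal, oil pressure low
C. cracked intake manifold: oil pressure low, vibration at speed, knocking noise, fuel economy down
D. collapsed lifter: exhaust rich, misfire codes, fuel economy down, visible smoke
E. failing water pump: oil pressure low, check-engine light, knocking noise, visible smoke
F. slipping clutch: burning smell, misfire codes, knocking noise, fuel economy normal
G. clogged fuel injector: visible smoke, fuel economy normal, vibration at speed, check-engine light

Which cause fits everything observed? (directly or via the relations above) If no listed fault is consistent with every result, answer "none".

For each candidate, compare predicted effects to what was observed:
(A) failing ignition coil — check-engine light NO; burning smell NO; knocking noise NO; oil pressure low yes; misfire codes NO
(B) faulty oxygen sensor — check-engine light NO; burning smell yes; knocking noise yes; oil pressure low yes; misfire codes yes
(C) cracked intake manifold — does not account for check-engine light, burning smell, misfire codes
(D) collapsed lifter — check-engine light NO; burning smell NO; knocking noise NO; oil pressure low NO; misfire codes yes
(E) failing water pump — check-engine light yes; burning smell NO; knocking noise yes; oil pressure low yes; misfire codes NO
(F) slipping clutch — check-engine light NO; burning smell yes; knocking noise yes; oil pressure low NO; misfire codes yes
(G) clogged fuel injector — does not account for burning smell, knocking noise, oil pressure low, misfire codes
No candidate is consistent with all observations.

none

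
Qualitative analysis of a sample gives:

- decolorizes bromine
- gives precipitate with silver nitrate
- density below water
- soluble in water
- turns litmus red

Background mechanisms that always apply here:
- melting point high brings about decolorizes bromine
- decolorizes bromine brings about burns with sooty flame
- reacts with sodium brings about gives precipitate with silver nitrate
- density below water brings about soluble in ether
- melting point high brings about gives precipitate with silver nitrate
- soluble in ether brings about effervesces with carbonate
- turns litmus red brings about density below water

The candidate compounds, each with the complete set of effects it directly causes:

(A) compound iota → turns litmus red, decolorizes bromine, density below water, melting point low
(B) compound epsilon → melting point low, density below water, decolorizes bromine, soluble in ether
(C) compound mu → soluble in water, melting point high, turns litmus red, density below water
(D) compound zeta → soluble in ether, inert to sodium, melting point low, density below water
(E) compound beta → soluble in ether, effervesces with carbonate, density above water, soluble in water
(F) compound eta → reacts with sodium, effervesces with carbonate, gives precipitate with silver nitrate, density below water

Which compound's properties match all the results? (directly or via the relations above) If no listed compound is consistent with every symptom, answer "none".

C

Per-candidate check:
(A) compound iota — does not account for gives precipitate with silver nitrate, soluble in water
(B) compound epsilon — does not account for gives precipitate with silver nitrate, soluble in water, turns litmus red
(C) compound mu — decolorizes bromine yes (via melting point high → decolorizes bromine); gives precipitate with silver nitrate yes (via melting point high → gives precipitate with silver nitrate); density below water yes; soluble in water yes; turns litmus red yes
(D) compound zeta — decolorizes bromine NO; gives precipitate with silver nitrate NO; density below water yes; soluble in water NO; turns litmus red NO
(E) compound beta — decolorizes bromine NO; gives precipitate with silver nitrate NO; density below water NO; soluble in water yes; turns litmus red NO
(F) compound eta — decolorizes bromine NO; gives precipitate with silver nitrate yes; density below water yes; soluble in water NO; turns litmus red NO
(C) is the only candidate with no mismatches.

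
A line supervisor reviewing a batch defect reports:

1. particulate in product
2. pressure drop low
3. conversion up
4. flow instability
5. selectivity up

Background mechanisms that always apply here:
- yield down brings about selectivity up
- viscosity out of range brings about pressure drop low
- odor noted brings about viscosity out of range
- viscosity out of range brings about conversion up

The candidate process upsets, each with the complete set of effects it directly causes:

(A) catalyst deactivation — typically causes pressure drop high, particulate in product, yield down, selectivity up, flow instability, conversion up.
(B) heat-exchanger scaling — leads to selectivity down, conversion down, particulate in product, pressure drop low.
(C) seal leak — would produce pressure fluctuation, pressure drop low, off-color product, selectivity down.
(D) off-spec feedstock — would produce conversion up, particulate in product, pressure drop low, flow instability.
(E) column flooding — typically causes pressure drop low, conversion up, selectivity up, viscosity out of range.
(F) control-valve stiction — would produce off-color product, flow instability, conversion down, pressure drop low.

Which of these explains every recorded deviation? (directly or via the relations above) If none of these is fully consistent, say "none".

Checking each candidate against the observations:
(A) catalyst deactivation — particulate in product yes; pressure drop low NO; conversion up yes; flow instability yes; selectivity up yes
(B) heat-exchanger scaling — particulate in product yes; pressure drop low yes; conversion up NO; flow instability NO; selectivity up NO
(C) seal leak — particulate in product NO; pressure drop low yes; conversion up NO; flow instability NO; selectivity up NO
(D) off-spec feedstock — does not account for selectivity up
(E) column flooding — does not account for particulate in product, flow instability
(F) control-valve stiction — particulate in product NO; pressure drop low yes; conversion up NO; flow instability yes; selectivity up NO
Every candidate fails on at least one observation.

none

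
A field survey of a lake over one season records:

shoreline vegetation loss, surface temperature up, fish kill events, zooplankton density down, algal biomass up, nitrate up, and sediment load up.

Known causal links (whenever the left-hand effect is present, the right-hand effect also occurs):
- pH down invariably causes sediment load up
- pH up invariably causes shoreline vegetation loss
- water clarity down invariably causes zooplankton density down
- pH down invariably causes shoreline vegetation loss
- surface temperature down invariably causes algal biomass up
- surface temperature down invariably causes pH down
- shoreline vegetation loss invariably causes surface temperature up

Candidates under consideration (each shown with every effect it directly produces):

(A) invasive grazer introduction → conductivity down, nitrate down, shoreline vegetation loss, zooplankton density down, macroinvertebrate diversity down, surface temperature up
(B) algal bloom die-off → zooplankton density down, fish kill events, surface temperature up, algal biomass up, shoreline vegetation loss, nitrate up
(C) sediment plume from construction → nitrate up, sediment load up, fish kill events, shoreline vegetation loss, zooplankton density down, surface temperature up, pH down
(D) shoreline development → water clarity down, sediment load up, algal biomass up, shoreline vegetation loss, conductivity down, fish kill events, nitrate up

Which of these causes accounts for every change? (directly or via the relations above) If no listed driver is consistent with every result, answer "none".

Per-candidate check:
(A) invasive grazer introduction — shoreline vegetation loss +; surface temperature up +; fish kill events -; zooplankton density down +; algal biomass up -; nitrate up -; sediment load up -
(B) algal bloom die-off — does not account for sediment load up
(C) sediment plume from construction — does not account for algal biomass up
(D) shoreline development — accounts for every observation (surface temperature up through shoreline vegetation loss → surface temperature up)
(D) is the only candidate with no mismatches.

D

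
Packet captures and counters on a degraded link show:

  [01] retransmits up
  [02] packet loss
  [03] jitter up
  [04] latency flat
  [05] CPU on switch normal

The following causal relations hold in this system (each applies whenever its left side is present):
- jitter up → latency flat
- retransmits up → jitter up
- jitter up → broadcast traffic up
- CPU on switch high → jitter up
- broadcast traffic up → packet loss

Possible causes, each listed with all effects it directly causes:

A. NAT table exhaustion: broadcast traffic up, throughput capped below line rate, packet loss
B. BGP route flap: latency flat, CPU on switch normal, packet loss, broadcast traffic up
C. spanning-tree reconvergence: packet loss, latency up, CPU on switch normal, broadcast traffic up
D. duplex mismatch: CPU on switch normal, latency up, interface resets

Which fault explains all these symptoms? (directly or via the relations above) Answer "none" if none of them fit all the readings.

Per-candidate check:
(A) NAT table exhaustion — does not account for retransmits up, jitter up, latency flat, CPU on switch normal
(B) BGP route flap — retransmits up -; packet loss +; jitter up -; latency flat +; CPU on switch normal +
(C) spanning-tree reconvergence — retransmits up -; packet loss +; jitter up -; latency flat -; CPU on switch normal +
(D) duplex mismatch — fails on retransmits up, packet loss, jitter up, latency flat (predicts latency up, not latency flat)
Every candidate fails on at least one observation.

none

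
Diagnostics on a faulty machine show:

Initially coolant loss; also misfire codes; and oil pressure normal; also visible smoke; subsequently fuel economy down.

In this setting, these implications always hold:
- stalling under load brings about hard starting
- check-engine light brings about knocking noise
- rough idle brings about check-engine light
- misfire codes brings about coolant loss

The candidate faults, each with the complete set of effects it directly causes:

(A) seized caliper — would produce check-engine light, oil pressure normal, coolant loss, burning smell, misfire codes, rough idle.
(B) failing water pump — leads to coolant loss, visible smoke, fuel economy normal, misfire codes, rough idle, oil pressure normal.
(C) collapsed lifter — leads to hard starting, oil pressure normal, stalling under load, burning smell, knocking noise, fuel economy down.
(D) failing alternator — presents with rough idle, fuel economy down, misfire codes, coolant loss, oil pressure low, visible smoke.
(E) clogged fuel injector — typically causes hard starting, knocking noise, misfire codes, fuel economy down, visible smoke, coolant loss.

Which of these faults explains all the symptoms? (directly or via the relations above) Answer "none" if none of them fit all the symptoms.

Per-candidate check:
(A) seized caliper — coolant loss ✓; misfire codes ✓; oil pressure normal ✓; visible smoke ✗; fuel economy down ✗
(B) failing water pump — fails on fuel economy down (predicts fuel economy normal, not fuel economy down)
(C) collapsed lifter — coolant loss ✗; misfire codes ✗; oil pressure normal ✓; visible smoke ✗; fuel economy down ✓
(D) failing alternator — fails on oil pressure normal (predicts oil pressure low, not oil pressure normal)
(E) clogged fuel injector — coolant loss ✓; misfire codes ✓; oil pressure normal ✗; visible smoke ✓; fuel economy down ✓
Every candidate fails on at least one observation.

none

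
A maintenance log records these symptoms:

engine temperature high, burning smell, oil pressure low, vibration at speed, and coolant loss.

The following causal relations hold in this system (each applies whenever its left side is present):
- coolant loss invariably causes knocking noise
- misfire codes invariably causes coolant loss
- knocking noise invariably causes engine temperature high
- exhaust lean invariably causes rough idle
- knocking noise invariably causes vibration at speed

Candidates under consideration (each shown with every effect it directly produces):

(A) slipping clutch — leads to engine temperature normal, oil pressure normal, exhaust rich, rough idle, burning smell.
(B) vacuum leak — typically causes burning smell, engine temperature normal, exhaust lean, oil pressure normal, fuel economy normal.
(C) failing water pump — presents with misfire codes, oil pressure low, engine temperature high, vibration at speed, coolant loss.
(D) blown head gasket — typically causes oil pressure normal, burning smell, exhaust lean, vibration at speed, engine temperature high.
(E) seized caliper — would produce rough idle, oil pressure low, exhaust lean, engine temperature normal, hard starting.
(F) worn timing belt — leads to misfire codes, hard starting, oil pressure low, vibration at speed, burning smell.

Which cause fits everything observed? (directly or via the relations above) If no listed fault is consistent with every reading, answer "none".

F

Checking each candidate against the observations:
(A) slipping clutch — engine temperature high miss; burning smell match; oil pressure low miss; vibration at speed miss; coolant loss miss
(B) vacuum leak — engine temperature high miss; burning smell match; oil pressure low miss; vibration at speed miss; coolant loss miss
(C) failing water pump — does not account for burning smell
(D) blown head gasket — engine temperature high match; burning smell match; oil pressure low miss; vibration at speed match; coolant loss miss
(E) seized caliper — engine temperature high miss; burning smell miss; oil pressure low match; vibration at speed miss; coolant loss miss
(F) worn timing belt — accounts for every observation (engine temperature high through misfire codes → coolant loss → knocking noise → engine temperature high)
(F) alone accounts for all the evidence.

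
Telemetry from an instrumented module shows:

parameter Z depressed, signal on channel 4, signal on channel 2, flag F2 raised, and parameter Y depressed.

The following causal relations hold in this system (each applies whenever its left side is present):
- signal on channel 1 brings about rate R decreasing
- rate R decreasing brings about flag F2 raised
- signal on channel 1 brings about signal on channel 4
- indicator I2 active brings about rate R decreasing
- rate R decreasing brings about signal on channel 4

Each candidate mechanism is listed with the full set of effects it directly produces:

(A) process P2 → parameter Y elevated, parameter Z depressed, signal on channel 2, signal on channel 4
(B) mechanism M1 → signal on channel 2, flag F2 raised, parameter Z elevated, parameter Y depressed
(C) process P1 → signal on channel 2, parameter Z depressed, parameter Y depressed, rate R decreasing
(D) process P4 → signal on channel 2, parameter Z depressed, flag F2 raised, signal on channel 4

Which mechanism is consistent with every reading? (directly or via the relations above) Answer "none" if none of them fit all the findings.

Testing each hypothesis:
(A) process P2 — fails on flag F2 raised, parameter Y depressed (predicts parameter Y elevated, not parameter Y depressed)
(B) mechanism M1 — fails on parameter Z depressed, signal on channel 4 (predicts parameter Z elevated, not parameter Z depressed)
(C) process P1 — parameter Z depressed match; signal on channel 4 match (via rate R decreasing → signal on channel 4); signal on channel 2 match; flag F2 raised match (via rate R decreasing → flag F2 raised); parameter Y depressed match
(D) process P4 — parameter Z depressed match; signal on channel 4 match; signal on channel 2 match; flag F2 raised match; parameter Y depressed miss
(C) alone accounts for all the evidence.

C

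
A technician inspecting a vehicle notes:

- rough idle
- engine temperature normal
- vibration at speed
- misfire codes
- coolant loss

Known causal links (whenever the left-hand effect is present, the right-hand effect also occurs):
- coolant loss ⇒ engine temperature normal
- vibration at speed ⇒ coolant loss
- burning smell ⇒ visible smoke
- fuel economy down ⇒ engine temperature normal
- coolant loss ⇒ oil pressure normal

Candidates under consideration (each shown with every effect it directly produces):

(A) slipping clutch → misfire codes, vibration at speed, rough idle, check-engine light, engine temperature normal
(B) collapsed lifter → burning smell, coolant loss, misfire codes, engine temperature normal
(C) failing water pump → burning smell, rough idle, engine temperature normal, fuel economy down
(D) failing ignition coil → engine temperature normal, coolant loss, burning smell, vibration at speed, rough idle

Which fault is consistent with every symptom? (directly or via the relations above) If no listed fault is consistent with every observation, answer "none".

Checking each candidate against the observations:
(A) slipping clutch — rough idle ✓; engine temperature normal ✓; vibration at speed ✓; misfire codes ✓; coolant loss ✓ (via vibration at speed → coolant loss)
(B) collapsed lifter — does not account for rough idle, vibration at speed
(C) failing water pump — rough idle ✓; engine temperature normal ✓; vibration at speed ✗; misfire codes ✗; coolant loss ✗
(D) failing ignition coil — rough idle ✓; engine temperature normal ✓; vibration at speed ✓; misfire codes ✗; coolant loss ✓
(A) is the only candidate with no mismatches.

A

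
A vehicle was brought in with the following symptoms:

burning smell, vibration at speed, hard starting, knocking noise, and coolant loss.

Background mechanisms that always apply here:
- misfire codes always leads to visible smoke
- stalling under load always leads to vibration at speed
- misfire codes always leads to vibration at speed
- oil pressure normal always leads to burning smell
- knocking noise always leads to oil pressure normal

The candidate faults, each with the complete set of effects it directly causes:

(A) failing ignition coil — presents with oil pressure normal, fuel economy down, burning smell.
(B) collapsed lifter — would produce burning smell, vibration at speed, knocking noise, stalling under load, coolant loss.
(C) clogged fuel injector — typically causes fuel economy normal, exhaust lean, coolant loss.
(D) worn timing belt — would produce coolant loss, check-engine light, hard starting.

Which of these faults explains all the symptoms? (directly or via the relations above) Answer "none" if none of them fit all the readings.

For each candidate, compare predicted effects to what was observed:
(A) failing ignition coil — does not account for vibration at speed, hard starting, knocking noise, coolant loss
(B) collapsed lifter — does not account for hard starting
(C) clogged fuel injector — burning smell NO; vibration at speed NO; hard starting NO; knocking noise NO; coolant loss yes
(D) worn timing belt — does not account for burning smell, vibration at speed, knocking noise
No candidate is consistent with all observations.

none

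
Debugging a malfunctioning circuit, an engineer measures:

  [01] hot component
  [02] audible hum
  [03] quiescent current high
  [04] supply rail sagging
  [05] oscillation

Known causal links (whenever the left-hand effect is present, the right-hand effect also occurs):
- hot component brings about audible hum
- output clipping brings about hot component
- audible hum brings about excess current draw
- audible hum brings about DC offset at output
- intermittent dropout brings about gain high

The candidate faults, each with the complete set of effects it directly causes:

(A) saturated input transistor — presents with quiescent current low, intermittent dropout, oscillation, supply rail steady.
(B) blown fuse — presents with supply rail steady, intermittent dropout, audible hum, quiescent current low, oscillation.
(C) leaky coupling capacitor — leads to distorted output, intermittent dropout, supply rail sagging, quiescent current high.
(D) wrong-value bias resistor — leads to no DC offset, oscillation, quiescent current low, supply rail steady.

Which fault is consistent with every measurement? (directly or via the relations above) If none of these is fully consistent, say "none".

none

For each candidate, compare predicted effects to what was observed:
(A) saturated input transistor — hot component NO; audible hum NO; quiescent current high NO; supply rail sagging NO; oscillation yes
(B) blown fuse — hot component NO; audible hum yes; quiescent current high NO; supply rail sagging NO; oscillation yes
(C) leaky coupling capacitor — hot component NO; audible hum NO; quiescent current high yes; supply rail sagging yes; oscillation NO
(D) wrong-value bias resistor — fails on hot component, audible hum, quiescent current high, supply rail sagging (predicts quiescent current low, not quiescent current high; predicts supply rail steady, not supply rail sagging)
Every candidate fails on at least one observation.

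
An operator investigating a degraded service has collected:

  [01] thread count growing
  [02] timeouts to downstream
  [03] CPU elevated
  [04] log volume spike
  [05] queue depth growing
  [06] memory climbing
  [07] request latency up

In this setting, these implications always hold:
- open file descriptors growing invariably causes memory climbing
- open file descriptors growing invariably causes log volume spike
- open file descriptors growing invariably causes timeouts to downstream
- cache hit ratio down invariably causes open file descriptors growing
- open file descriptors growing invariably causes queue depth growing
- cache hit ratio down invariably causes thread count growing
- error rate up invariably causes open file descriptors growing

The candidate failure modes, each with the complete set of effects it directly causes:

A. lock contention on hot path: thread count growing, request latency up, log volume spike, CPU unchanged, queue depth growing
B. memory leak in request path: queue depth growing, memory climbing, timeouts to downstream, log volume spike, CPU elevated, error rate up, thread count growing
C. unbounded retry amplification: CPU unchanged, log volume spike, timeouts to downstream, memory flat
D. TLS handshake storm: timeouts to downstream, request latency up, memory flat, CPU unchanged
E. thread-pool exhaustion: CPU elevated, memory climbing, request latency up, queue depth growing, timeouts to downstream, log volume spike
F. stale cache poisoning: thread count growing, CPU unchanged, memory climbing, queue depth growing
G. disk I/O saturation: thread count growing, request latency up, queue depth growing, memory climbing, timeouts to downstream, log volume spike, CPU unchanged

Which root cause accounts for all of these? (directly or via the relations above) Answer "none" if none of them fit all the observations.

For each candidate, compare predicted effects to what was observed:
(A) lock contention on hot path — thread count growing yes; timeouts to downstream NO; CPU elevated NO; log volume spike yes; queue depth growing yes; memory climbing NO; request latency up yes
(B) memory leak in request path — thread count growing yes; timeouts to downstream yes; CPU elevated yes; log volume spike yes; queue depth growing yes; memory climbing yes; request latency up NO
(C) unbounded retry amplification — fails on thread count growing, CPU elevated, queue depth growing, memory climbing, request latency up (predicts CPU unchanged, not CPU elevated; predicts memory flat, not memory climbing)
(D) TLS handshake storm — thread count growing NO; timeouts to downstream yes; CPU elevated NO; log volume spike NO; queue depth growing NO; memory climbing NO; request latency up yes
(E) thread-pool exhaustion — does not account for thread count growing
(F) stale cache poisoning — thread count growing yes; timeouts to downstream NO; CPU elevated NO; log volume spike NO; queue depth growing yes; memory climbing yes; request latency up NO
(G) disk I/O saturation — fails on CPU elevated (predicts CPU unchanged, not CPU elevated)
None of the listed candidates fits everything.

none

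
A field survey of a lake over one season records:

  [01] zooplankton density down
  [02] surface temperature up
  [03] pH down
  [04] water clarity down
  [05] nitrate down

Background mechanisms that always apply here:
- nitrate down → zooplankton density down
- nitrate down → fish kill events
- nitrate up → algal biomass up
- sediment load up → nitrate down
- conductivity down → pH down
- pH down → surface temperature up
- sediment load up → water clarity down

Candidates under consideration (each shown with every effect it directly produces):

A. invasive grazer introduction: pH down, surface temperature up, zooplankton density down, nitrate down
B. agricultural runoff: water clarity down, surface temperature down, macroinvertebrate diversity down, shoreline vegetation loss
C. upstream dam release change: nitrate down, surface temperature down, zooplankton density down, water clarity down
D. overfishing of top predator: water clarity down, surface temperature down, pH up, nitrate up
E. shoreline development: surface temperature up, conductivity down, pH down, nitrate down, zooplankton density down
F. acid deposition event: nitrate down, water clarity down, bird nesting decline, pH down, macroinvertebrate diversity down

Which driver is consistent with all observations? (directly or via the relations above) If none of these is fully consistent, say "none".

F

Checking each candidate against the observations:
(A) invasive grazer introduction — does not account for water clarity down
(B) agricultural runoff — fails on zooplankton density down, surface temperature up, pH down, nitrate down (predicts surface temperature down, not surface temperature up)
(C) upstream dam release change — fails on surface temperature up, pH down (predicts surface temperature down, not surface temperature up)
(D) overfishing of top predator — zooplankton density down miss; surface temperature up miss; pH down miss; water clarity down match; nitrate down miss
(E) shoreline development — does not account for water clarity down
(F) acid deposition event — accounts for every observation (zooplankton density down via nitrate down → zooplankton density down)
Only (F) is consistent with every observation.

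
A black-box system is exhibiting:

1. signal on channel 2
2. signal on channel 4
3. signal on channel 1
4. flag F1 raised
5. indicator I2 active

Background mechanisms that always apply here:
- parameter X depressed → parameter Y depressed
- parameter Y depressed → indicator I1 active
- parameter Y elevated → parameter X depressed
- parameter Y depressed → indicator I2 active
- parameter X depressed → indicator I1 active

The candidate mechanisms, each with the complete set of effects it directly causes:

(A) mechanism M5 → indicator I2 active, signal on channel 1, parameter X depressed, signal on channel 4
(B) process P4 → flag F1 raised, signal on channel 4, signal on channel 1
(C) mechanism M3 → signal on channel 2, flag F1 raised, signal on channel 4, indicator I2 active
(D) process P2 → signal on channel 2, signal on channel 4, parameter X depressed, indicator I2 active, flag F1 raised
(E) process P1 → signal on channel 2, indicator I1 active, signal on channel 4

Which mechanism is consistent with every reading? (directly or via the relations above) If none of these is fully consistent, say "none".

For each candidate, compare predicted effects to what was observed:
(A) mechanism M5 — signal on channel 2 ✗; signal on channel 4 ✓; signal on channel 1 ✓; flag F1 raised ✗; indicator I2 active ✓
(B) process P4 — signal on channel 2 ✗; signal on channel 4 ✓; signal on channel 1 ✓; flag F1 raised ✓; indicator I2 active ✗
(C) mechanism M3 — does not account for signal on channel 1
(D) process P2 — does not account for signal on channel 1
(E) process P1 — does not account for signal on channel 1, flag F1 raised, indicator I2 active
Every candidate fails on at least one observation.

none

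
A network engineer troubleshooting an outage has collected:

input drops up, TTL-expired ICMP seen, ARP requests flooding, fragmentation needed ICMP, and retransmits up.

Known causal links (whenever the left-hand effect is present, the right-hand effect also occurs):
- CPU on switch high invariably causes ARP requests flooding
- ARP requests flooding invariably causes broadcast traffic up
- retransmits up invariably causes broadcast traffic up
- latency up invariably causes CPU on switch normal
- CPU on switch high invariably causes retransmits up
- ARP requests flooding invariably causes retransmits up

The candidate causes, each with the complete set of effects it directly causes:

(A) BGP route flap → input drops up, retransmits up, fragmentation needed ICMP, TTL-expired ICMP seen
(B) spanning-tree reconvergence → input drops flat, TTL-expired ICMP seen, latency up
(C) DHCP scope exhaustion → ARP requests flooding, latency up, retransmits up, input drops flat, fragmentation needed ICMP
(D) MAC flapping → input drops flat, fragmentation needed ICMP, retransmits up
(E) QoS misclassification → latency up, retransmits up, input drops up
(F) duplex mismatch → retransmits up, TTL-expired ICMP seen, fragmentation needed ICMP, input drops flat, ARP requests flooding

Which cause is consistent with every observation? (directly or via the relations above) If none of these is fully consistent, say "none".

none

For each candidate, compare predicted effects to what was observed:
(A) BGP route flap — does not account for ARP requests flooding
(B) spanning-tree reconvergence — input drops up ✗; TTL-expired ICMP seen ✓; ARP requests flooding ✗; fragmentation needed ICMP ✗; retransmits up ✗
(C) DHCP scope exhaustion — fails on input drops up, TTL-expired ICMP seen (predicts input drops flat, not input drops up)
(D) MAC flapping — fails on input drops up, TTL-expired ICMP seen, ARP requests flooding (predicts input drops flat, not input drops up)
(E) QoS misclassification — does not account for TTL-expired ICMP seen, ARP requests flooding, fragmentation needed ICMP
(F) duplex mismatch — fails on input drops up (predicts input drops flat, not input drops up)
No candidate is consistent with all observations.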